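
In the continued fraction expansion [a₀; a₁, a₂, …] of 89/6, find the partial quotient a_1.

Apply division with remainder until the remainder is 0:
89 ÷ 6 → quotient 14, remainder 5
6 ÷ 5 → quotient 1, remainder 1

1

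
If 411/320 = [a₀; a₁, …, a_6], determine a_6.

2

⌊411/320⌋ = 1, remainder 91
⌊320/91⌋ = 3, remainder 47
⌊91/47⌋ = 1, remainder 44
⌊47/44⌋ = 1, remainder 3
⌊44/3⌋ = 14, remainder 2
⌊3/2⌋ = 1, remainder 1
⌊2/1⌋ = 2, remainder 0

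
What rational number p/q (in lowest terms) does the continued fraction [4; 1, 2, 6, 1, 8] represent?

Starting at the tail and folding back:
Start with 8.
1 + 1/(8/1) = 1 + 1/8 = 9/8
6 + 1/(9/8) = 6 + 8/9 = 62/9
2 + 1/(62/9) = 2 + 9/62 = 133/62
1 + 1/(133/62) = 1 + 62/133 = 195/133
4 + 1/(195/133) = 4 + 133/195 = 913/195

913/195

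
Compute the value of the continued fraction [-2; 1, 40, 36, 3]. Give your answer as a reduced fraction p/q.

-4581/4472

Use the convergent recurrence hₖ = aₖ·hₖ₋₁ + hₖ₋₂ (and likewise for the denominators kₖ):
a_0 = -2: -2/1
a_1 = 1: -1/1
a_2 = 40: -42/41
a_3 = 36: -1513/1477
a_4 = 3: -4581/4472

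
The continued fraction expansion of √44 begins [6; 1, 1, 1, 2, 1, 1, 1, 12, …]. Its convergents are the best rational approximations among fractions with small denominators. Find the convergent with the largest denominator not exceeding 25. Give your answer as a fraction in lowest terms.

126/19

List convergents until the denominator exceeds the bound:
a_0 = 6: 6/1  (≤ bound)
a_1 = 1: 7/1  (≤ bound)
a_2 = 1: 13/2  (≤ bound)
a_3 = 1: 20/3  (≤ bound)
a_4 = 2: 53/8  (≤ bound)
a_5 = 1: 73/11  (≤ bound)
a_6 = 1: 126/19  (≤ bound)
a_7 = 1: 199/30  (> 25, stop)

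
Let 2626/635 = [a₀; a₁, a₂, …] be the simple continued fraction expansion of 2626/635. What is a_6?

1

Apply division with remainder until the remainder is 0:
2626 = 4·635 + 86, so a_0 = 4
635 = 7·86 + 33, so a_1 = 7
86 = 2·33 + 20, so a_2 = 2
33 = 1·20 + 13, so a_3 = 1
20 = 1·13 + 7, so a_4 = 1
13 = 1·7 + 6, so a_5 = 1
7 = 1·6 + 1, so a_6 = 1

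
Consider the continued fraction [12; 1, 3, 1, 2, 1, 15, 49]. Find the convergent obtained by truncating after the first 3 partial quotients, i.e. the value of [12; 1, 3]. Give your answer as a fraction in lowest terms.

a_0 = 12: 12/1
a_1 = 1: 13/1
a_2 = 3: 51/4

51/4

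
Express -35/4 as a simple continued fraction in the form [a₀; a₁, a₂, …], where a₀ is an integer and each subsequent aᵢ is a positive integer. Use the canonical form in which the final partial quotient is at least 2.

⌊-35/4⌋ = -9, remainder 1
⌊4/1⌋ = 4, remainder 0

[-9; 4]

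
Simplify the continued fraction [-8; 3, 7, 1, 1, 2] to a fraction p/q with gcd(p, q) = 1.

-914/119

a_0 = -8: -8/1
a_1 = 3: -23/3
a_2 = 7: -169/22
a_3 = 1: -192/25
a_4 = 1: -361/47
a_5 = 2: -914/119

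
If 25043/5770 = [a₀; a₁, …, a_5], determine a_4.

2

Repeatedly divide and take the remainder:
⌊25043/5770⌋ = 4, remainder 1963
⌊5770/1963⌋ = 2, remainder 1844
⌊1963/1844⌋ = 1, remainder 119
⌊1844/119⌋ = 15, remainder 59
⌊119/59⌋ = 2, remainder 1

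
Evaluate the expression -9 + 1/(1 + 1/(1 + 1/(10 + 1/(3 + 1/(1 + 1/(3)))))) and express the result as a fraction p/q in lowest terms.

Build up convergents one term at a time:
a_0 = -9: -9/1
a_1 = 1: -8/1
a_2 = 1: -17/2
a_3 = 10: -178/21
a_4 = 3: -551/65
a_5 = 1: -729/86
a_6 = 3: -2738/323

-2738/323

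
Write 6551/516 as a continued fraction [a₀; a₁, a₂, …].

[12; 1, 2, 3, 2, 22]

6551 = 12·516 + 359, so a_0 = 12
516 = 1·359 + 157, so a_1 = 1
359 = 2·157 + 45, so a_2 = 2
157 = 3·45 + 22, so a_3 = 3
45 = 2·22 + 1, so a_4 = 2
22 = 22·1 + 0, so a_5 = 22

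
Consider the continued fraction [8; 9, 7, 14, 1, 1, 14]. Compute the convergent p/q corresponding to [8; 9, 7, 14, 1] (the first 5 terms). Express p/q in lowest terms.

a_0 = 8: 8/1
a_1 = 9: 73/9
a_2 = 7: 519/64
a_3 = 14: 7339/905
a_4 = 1: 7858/969

7858/969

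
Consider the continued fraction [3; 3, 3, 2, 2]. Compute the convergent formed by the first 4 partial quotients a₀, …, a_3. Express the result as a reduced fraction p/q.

Start with 2.
3 + 1/(2/1) = 3 + 1/2 = 7/2
3 + 1/(7/2) = 3 + 2/7 = 23/7
3 + 1/(23/7) = 3 + 7/23 = 76/23

76/23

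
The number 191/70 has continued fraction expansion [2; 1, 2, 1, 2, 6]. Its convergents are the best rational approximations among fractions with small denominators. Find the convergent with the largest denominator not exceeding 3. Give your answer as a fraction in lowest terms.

8/3

a_0 = 2: 2/1  (≤ bound)
a_1 = 1: 3/1  (≤ bound)
a_2 = 2: 8/3  (≤ bound)
a_3 = 1: 11/4  (> 3, stop)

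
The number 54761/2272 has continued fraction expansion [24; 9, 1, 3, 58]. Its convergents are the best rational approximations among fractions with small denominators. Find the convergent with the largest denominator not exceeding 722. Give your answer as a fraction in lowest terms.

List convergents until the denominator exceeds the bound:
a_0 = 24: 24/1  (≤ bound)
a_1 = 9: 217/9  (≤ bound)
a_2 = 1: 241/10  (≤ bound)
a_3 = 3: 940/39  (≤ bound)
a_4 = 58: 54761/2272  (> 722, stop)

940/39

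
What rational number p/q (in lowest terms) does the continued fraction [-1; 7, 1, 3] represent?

-27/31

Starting at the tail and folding back:
Start with 3.
1 + 1/(3/1) = 1 + 1/3 = 4/3
7 + 1/(4/3) = 7 + 3/4 = 31/4
-1 + 1/(31/4) = -1 + 4/31 = -27/31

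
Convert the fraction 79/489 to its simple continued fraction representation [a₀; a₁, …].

Run the Euclidean algorithm, recording each quotient:
79 = 0·489 + 79, so a_0 = 0
489 = 6·79 + 15, so a_1 = 6
79 = 5·15 + 4, so a_2 = 5
15 = 3·4 + 3, so a_3 = 3
4 = 1·3 + 1, so a_4 = 1
3 = 3·1 + 0, so a_5 = 3

[0; 6, 5, 3, 1, 3]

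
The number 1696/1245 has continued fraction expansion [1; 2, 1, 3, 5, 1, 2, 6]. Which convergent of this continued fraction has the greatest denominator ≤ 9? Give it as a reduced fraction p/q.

a_0 = 1: 1/1  (≤ bound)
a_1 = 2: 3/2  (≤ bound)
a_2 = 1: 4/3  (≤ bound)
a_3 = 3: 15/11  (> 9, stop)

4/3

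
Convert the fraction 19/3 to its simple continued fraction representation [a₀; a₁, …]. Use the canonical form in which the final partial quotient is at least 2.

[6; 3]

Repeatedly divide and take the remainder:
19 ÷ 3 → quotient 6, remainder 1
3 ÷ 1 → quotient 3, remainder 0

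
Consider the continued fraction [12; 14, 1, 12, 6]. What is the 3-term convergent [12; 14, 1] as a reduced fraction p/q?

a_0 = 12: 12/1
a_1 = 14: 169/14
a_2 = 1: 181/15

181/15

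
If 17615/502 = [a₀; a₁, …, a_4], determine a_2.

Run the Euclidean algorithm, recording each quotient:
17615 = 35·502 + 45, so a_0 = 35
502 = 11·45 + 7, so a_1 = 11
45 = 6·7 + 3, so a_2 = 6

6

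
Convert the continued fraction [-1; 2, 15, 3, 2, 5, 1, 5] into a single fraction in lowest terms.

Start with 5.
1 + 1/(5/1) = 1 + 1/5 = 6/5
5 + 1/(6/5) = 5 + 5/6 = 35/6
2 + 1/(35/6) = 2 + 6/35 = 76/35
3 + 1/(76/35) = 3 + 35/76 = 263/76
15 + 1/(263/76) = 15 + 76/263 = 4021/263
2 + 1/(4021/263) = 2 + 263/4021 = 8305/4021
-1 + 1/(8305/4021) = -1 + 4021/8305 = -4284/8305

-4284/8305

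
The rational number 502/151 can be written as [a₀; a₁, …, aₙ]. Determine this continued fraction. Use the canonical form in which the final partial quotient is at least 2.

[3; 3, 12, 4]

Apply division with remainder until the remainder is 0:
502 = 3·151 + 49, so a_0 = 3
151 = 3·49 + 4, so a_1 = 3
49 = 12·4 + 1, so a_2 = 12
4 = 4·1 + 0, so a_3 = 4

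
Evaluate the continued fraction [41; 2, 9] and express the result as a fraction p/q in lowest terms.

788/19

a_0 = 41: 41/1
a_1 = 2: 83/2
a_2 = 9: 788/19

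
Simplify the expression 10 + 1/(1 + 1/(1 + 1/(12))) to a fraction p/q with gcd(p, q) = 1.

263/25

Start with 12.
1 + 1/(12/1) = 1 + 1/12 = 13/12
1 + 1/(13/12) = 1 + 12/13 = 25/13
10 + 1/(25/13) = 10 + 13/25 = 263/25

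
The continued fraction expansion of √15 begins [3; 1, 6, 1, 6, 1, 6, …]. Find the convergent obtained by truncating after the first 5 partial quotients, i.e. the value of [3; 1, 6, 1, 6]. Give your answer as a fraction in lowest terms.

213/55

Start with 6.
1 + 1/(6/1) = 1 + 1/6 = 7/6
6 + 1/(7/6) = 6 + 6/7 = 48/7
1 + 1/(48/7) = 1 + 7/48 = 55/48
3 + 1/(55/48) = 3 + 48/55 = 213/55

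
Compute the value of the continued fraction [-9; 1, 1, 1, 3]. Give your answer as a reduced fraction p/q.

-92/11

Collapse the nested fraction from the inside out:
Start with 3.
1 + 1/(3/1) = 1 + 1/3 = 4/3
1 + 1/(4/3) = 1 + 3/4 = 7/4
1 + 1/(7/4) = 1 + 4/7 = 11/7
-9 + 1/(11/7) = -9 + 7/11 = -92/11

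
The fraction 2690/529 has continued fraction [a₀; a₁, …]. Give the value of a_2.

1

Apply division with remainder until the remainder is 0:
⌊2690/529⌋ = 5, remainder 45
⌊529/45⌋ = 11, remainder 34
⌊45/34⌋ = 1, remainder 11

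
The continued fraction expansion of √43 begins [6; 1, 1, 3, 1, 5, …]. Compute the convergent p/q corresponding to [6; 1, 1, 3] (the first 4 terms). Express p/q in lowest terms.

46/7

Start with 3.
1 + 1/(3/1) = 1 + 1/3 = 4/3
1 + 1/(4/3) = 1 + 3/4 = 7/4
6 + 1/(7/4) = 6 + 4/7 = 46/7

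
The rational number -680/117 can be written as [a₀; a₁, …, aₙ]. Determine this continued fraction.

[-6; 5, 3, 7]

-680 ÷ 117 → quotient -6, remainder 22
117 ÷ 22 → quotient 5, remainder 7
22 ÷ 7 → quotient 3, remainder 1
7 ÷ 1 → quotient 7, remainder 0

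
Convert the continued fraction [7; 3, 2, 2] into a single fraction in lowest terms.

124/17

a_0 = 7: 7/1
a_1 = 3: 22/3
a_2 = 2: 51/7
a_3 = 2: 124/17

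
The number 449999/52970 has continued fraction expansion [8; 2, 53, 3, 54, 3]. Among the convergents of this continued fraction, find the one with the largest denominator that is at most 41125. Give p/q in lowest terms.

List convergents until the denominator exceeds the bound:
a_0 = 8: 8/1  (≤ bound)
a_1 = 2: 17/2  (≤ bound)
a_2 = 53: 909/107  (≤ bound)
a_3 = 3: 2744/323  (≤ bound)
a_4 = 54: 149085/17549  (≤ bound)
a_5 = 3: 449999/52970  (> 41125, stop)

149085/17549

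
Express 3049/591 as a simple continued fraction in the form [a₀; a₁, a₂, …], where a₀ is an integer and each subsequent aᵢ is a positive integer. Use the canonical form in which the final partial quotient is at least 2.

3049 ÷ 591 → quotient 5, remainder 94
591 ÷ 94 → quotient 6, remainder 27
94 ÷ 27 → quotient 3, remainder 13
27 ÷ 13 → quotient 2, remainder 1
13 ÷ 1 → quotient 13, remainder 0

[5; 6, 3, 2, 13]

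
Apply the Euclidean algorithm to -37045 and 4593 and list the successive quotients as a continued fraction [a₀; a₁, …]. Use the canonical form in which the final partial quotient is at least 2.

[-9; 1, 14, 3, 1, 6, 11]

Repeatedly divide and take the remainder:
-37045 ÷ 4593 → quotient -9, remainder 4292
4593 ÷ 4292 → quotient 1, remainder 301
4292 ÷ 301 → quotient 14, remainder 78
301 ÷ 78 → quotient 3, remainder 67
78 ÷ 67 → quotient 1, remainder 11
67 ÷ 11 → quotient 6, remainder 1
11 ÷ 1 → quotient 11, remainder 0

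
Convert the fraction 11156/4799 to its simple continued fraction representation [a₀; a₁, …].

⌊11156/4799⌋ = 2, remainder 1558
⌊4799/1558⌋ = 3, remainder 125
⌊1558/125⌋ = 12, remainder 58
⌊125/58⌋ = 2, remainder 9
⌊58/9⌋ = 6, remainder 4
⌊9/4⌋ = 2, remainder 1
⌊4/1⌋ = 4, remainder 0

[2; 3, 12, 2, 6, 2, 4]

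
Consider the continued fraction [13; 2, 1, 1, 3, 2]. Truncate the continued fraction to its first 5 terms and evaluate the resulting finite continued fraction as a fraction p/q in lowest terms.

Compute successive convergents:
a_0 = 13: 13/1
a_1 = 2: 27/2
a_2 = 1: 40/3
a_3 = 1: 67/5
a_4 = 3: 241/18

241/18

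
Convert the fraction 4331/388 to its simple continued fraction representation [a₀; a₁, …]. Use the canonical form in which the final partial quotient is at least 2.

[11; 6, 6, 3, 3]

Apply division with remainder until the remainder is 0:
⌊4331/388⌋ = 11, remainder 63
⌊388/63⌋ = 6, remainder 10
⌊63/10⌋ = 6, remainder 3
⌊10/3⌋ = 3, remainder 1
⌊3/1⌋ = 3, remainder 0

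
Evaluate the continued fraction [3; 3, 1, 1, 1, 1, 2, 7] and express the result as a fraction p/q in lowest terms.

a_0 = 3: 3/1
a_1 = 3: 10/3
a_2 = 1: 13/4
a_3 = 1: 23/7
a_4 = 1: 36/11
a_5 = 1: 59/18
a_6 = 2: 154/47
a_7 = 7: 1137/347

1137/347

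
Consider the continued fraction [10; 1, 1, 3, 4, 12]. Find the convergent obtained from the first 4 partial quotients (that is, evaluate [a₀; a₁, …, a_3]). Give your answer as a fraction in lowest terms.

Build up convergents one term at a time:
a_0 = 10: 10/1
a_1 = 1: 11/1
a_2 = 1: 21/2
a_3 = 3: 74/7

74/7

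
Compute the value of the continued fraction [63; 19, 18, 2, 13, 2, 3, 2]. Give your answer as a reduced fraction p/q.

9903212/157063

Start with 2.
3 + 1/(2/1) = 3 + 1/2 = 7/2
2 + 1/(7/2) = 2 + 2/7 = 16/7
13 + 1/(16/7) = 13 + 7/16 = 215/16
2 + 1/(215/16) = 2 + 16/215 = 446/215
18 + 1/(446/215) = 18 + 215/446 = 8243/446
19 + 1/(8243/446) = 19 + 446/8243 = 157063/8243
63 + 1/(157063/8243) = 63 + 8243/157063 = 9903212/157063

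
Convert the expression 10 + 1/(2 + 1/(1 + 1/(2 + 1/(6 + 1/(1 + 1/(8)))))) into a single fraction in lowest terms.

5425/523

a_0 = 10: 10/1
a_1 = 2: 21/2
a_2 = 1: 31/3
a_3 = 2: 83/8
a_4 = 6: 529/51
a_5 = 1: 612/59
a_6 = 8: 5425/523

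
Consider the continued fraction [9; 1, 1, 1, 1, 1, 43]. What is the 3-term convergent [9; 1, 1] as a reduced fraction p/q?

19/2

Use the convergent recurrence hₖ = aₖ·hₖ₋₁ + hₖ₋₂ (and likewise for the denominators kₖ):
a_0 = 9: 9/1
a_1 = 1: 10/1
a_2 = 1: 19/2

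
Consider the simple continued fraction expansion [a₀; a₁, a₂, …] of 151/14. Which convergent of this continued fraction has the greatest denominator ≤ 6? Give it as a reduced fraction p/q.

54/5

a_0 = 10: 10/1  (≤ bound)
a_1 = 1: 11/1  (≤ bound)
a_2 = 3: 43/4  (≤ bound)
a_3 = 1: 54/5  (≤ bound)
a_4 = 2: 151/14  (> 6, stop)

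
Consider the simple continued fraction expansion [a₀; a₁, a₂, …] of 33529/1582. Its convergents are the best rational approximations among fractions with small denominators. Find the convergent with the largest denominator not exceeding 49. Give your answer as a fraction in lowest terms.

a_0 = 21: 21/1  (≤ bound)
a_1 = 5: 106/5  (≤ bound)
a_2 = 6: 657/31  (≤ bound)
a_3 = 1: 763/36  (≤ bound)
a_4 = 1: 1420/67  (> 49, stop)

763/36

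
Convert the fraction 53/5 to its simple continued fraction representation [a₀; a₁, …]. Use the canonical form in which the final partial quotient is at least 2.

Run the Euclidean algorithm, recording each quotient:
53 ÷ 5 → quotient 10, remainder 3
5 ÷ 3 → quotient 1, remainder 2
3 ÷ 2 → quotient 1, remainder 1
2 ÷ 1 → quotient 2, remainder 0

[10; 1, 1, 2]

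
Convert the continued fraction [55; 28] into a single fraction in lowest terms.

Starting at the tail and folding back:
Start with 28.
55 + 1/(28/1) = 55 + 1/28 = 1541/28

1541/28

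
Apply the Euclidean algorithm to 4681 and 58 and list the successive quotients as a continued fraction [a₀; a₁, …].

[80; 1, 2, 2, 2, 3]

4681 = 80·58 + 41, so a_0 = 80
58 = 1·41 + 17, so a_1 = 1
41 = 2·17 + 7, so a_2 = 2
17 = 2·7 + 3, so a_3 = 2
7 = 2·3 + 1, so a_4 = 2
3 = 3·1 + 0, so a_5 = 3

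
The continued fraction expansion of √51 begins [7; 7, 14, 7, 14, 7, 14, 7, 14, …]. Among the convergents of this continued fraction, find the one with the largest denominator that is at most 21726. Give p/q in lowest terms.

a_0 = 7: 7/1  (≤ bound)
a_1 = 7: 50/7  (≤ bound)
a_2 = 14: 707/99  (≤ bound)
a_3 = 7: 4999/700  (≤ bound)
a_4 = 14: 70693/9899  (≤ bound)
a_5 = 7: 499850/69993  (> 21726, stop)

70693/9899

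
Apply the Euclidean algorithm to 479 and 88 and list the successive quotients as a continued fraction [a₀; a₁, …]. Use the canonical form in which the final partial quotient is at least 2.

[5; 2, 3, 1, 9]

Repeatedly divide and take the remainder:
479 ÷ 88 → quotient 5, remainder 39
88 ÷ 39 → quotient 2, remainder 10
39 ÷ 10 → quotient 3, remainder 9
10 ÷ 9 → quotient 1, remainder 1
9 ÷ 1 → quotient 9, remainder 0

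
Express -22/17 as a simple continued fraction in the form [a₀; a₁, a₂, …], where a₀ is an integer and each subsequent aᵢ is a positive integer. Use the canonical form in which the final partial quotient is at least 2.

-22 ÷ 17 → quotient -2, remainder 12
17 ÷ 12 → quotient 1, remainder 5
12 ÷ 5 → quotient 2, remainder 2
5 ÷ 2 → quotient 2, remainder 1
2 ÷ 1 → quotient 2, remainder 0

[-2; 1, 2, 2, 2]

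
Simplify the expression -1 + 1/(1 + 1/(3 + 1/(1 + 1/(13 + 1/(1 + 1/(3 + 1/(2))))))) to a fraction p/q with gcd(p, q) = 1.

Compute successive convergents:
a_0 = -1: -1/1
a_1 = 1: 0/1
a_2 = 3: -1/4
a_3 = 1: -1/5
a_4 = 13: -14/69
a_5 = 1: -15/74
a_6 = 3: -59/291
a_7 = 2: -133/656

-133/656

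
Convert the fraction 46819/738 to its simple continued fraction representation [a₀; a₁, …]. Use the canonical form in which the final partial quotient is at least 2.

[63; 2, 3, 1, 2, 3, 1, 6]

Repeatedly divide and take the remainder:
46819 = 63·738 + 325, so a_0 = 63
738 = 2·325 + 88, so a_1 = 2
325 = 3·88 + 61, so a_2 = 3
88 = 1·61 + 27, so a_3 = 1
61 = 2·27 + 7, so a_4 = 2
27 = 3·7 + 6, so a_5 = 3
7 = 1·6 + 1, so a_6 = 1
6 = 6·1 + 0, so a_7 = 6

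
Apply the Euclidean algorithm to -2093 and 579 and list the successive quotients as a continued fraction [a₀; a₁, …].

Apply division with remainder until the remainder is 0:
-2093 = -4·579 + 223, so a_0 = -4
579 = 2·223 + 133, so a_1 = 2
223 = 1·133 + 90, so a_2 = 1
133 = 1·90 + 43, so a_3 = 1
90 = 2·43 + 4, so a_4 = 2
43 = 10·4 + 3, so a_5 = 10
4 = 1·3 + 1, so a_6 = 1
3 = 3·1 + 0, so a_7 = 3

[-4; 2, 1, 1, 2, 10, 1, 3]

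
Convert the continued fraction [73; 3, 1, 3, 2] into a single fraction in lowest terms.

2491/34

Use the convergent recurrence hₖ = aₖ·hₖ₋₁ + hₖ₋₂ (and likewise for the denominators kₖ):
a_0 = 73: 73/1
a_1 = 3: 220/3
a_2 = 1: 293/4
a_3 = 3: 1099/15
a_4 = 2: 2491/34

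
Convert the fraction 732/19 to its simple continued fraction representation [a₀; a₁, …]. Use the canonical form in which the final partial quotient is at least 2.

[38; 1, 1, 9]

⌊732/19⌋ = 38, remainder 10
⌊19/10⌋ = 1, remainder 9
⌊10/9⌋ = 1, remainder 1
⌊9/1⌋ = 9, remainder 0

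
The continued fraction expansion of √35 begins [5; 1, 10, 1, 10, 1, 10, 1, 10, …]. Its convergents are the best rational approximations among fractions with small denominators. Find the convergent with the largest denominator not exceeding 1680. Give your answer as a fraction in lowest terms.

a_0 = 5: 5/1  (≤ bound)
a_1 = 1: 6/1  (≤ bound)
a_2 = 10: 65/11  (≤ bound)
a_3 = 1: 71/12  (≤ bound)
a_4 = 10: 775/131  (≤ bound)
a_5 = 1: 846/143  (≤ bound)
a_6 = 10: 9235/1561  (≤ bound)
a_7 = 1: 10081/1704  (> 1680, stop)

9235/1561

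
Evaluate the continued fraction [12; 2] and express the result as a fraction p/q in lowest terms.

a_0 = 12: 12/1
a_1 = 2: 25/2

25/2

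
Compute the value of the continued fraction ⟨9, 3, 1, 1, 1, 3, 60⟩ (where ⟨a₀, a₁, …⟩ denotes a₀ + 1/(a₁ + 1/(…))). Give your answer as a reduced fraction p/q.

22362/2411

Compute successive convergents:
a_0 = 9: 9/1
a_1 = 3: 28/3
a_2 = 1: 37/4
a_3 = 1: 65/7
a_4 = 1: 102/11
a_5 = 3: 371/40
a_6 = 60: 22362/2411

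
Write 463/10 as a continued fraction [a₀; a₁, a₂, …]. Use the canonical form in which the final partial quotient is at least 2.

[46; 3, 3]

⌊463/10⌋ = 46, remainder 3
⌊10/3⌋ = 3, remainder 1
⌊3/1⌋ = 3, remainder 0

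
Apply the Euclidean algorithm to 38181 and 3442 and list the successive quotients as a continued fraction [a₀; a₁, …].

[11; 10, 1, 3, 1, 3, 5, 3]

⌊38181/3442⌋ = 11, remainder 319
⌊3442/319⌋ = 10, remainder 252
⌊319/252⌋ = 1, remainder 67
⌊252/67⌋ = 3, remainder 51
⌊67/51⌋ = 1, remainder 16
⌊51/16⌋ = 3, remainder 3
⌊16/3⌋ = 5, remainder 1
⌊3/1⌋ = 3, remainder 0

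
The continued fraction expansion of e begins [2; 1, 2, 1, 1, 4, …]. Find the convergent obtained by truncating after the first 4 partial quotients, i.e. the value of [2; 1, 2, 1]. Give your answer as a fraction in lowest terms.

11/4

Start with 1.
2 + 1/(1/1) = 2 + 1/1 = 3/1
1 + 1/(3/1) = 1 + 1/3 = 4/3
2 + 1/(4/3) = 2 + 3/4 = 11/4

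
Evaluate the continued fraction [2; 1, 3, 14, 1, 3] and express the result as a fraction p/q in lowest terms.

Start with 3.
1 + 1/(3/1) = 1 + 1/3 = 4/3
14 + 1/(4/3) = 14 + 3/4 = 59/4
3 + 1/(59/4) = 3 + 4/59 = 181/59
1 + 1/(181/59) = 1 + 59/181 = 240/181
2 + 1/(240/181) = 2 + 181/240 = 661/240

661/240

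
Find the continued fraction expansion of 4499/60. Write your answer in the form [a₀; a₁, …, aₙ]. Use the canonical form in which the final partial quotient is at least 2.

Apply division with remainder until the remainder is 0:
⌊4499/60⌋ = 74, remainder 59
⌊60/59⌋ = 1, remainder 1
⌊59/1⌋ = 59, remainder 0

[74; 1, 59]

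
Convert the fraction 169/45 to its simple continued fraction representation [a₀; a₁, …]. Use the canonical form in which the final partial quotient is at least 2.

[3; 1, 3, 11]

Apply division with remainder until the remainder is 0:
169 ÷ 45 → quotient 3, remainder 34
45 ÷ 34 → quotient 1, remainder 11
34 ÷ 11 → quotient 3, remainder 1
11 ÷ 1 → quotient 11, remainder 0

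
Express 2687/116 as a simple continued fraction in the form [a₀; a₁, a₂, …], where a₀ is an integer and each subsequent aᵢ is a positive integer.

⌊2687/116⌋ = 23, remainder 19
⌊116/19⌋ = 6, remainder 2
⌊19/2⌋ = 9, remainder 1
⌊2/1⌋ = 2, remainder 0

[23; 6, 9, 2]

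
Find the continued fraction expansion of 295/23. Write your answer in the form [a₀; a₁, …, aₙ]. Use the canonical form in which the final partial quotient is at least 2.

[12; 1, 4, 1, 3]

295 = 12·23 + 19, so a_0 = 12
23 = 1·19 + 4, so a_1 = 1
19 = 4·4 + 3, so a_2 = 4
4 = 1·3 + 1, so a_3 = 1
3 = 3·1 + 0, so a_4 = 3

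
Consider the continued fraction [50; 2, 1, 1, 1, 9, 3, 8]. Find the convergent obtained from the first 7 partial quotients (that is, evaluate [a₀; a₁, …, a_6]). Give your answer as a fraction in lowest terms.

a_0 = 50: 50/1
a_1 = 2: 101/2
a_2 = 1: 151/3
a_3 = 1: 252/5
a_4 = 1: 403/8
a_5 = 9: 3879/77
a_6 = 3: 12040/239

12040/239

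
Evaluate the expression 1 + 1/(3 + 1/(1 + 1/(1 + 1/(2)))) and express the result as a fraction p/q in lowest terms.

23/18

Compute successive convergents:
a_0 = 1: 1/1
a_1 = 3: 4/3
a_2 = 1: 5/4
a_3 = 1: 9/7
a_4 = 2: 23/18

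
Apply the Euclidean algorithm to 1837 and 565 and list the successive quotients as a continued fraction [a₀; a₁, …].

[3; 3, 1, 46, 3]

1837 ÷ 565 → quotient 3, remainder 142
565 ÷ 142 → quotient 3, remainder 139
142 ÷ 139 → quotient 1, remainder 3
139 ÷ 3 → quotient 46, remainder 1
3 ÷ 1 → quotient 3, remainder 0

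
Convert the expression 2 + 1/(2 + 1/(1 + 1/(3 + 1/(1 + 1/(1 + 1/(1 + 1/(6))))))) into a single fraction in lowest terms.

611/259

a_0 = 2: 2/1
a_1 = 2: 5/2
a_2 = 1: 7/3
a_3 = 3: 26/11
a_4 = 1: 33/14
a_5 = 1: 59/25
a_6 = 1: 92/39
a_7 = 6: 611/259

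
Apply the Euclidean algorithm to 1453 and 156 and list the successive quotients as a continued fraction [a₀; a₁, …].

[9; 3, 5, 2, 4]

1453 = 9·156 + 49, so a_0 = 9
156 = 3·49 + 9, so a_1 = 3
49 = 5·9 + 4, so a_2 = 5
9 = 2·4 + 1, so a_3 = 2
4 = 4·1 + 0, so a_4 = 4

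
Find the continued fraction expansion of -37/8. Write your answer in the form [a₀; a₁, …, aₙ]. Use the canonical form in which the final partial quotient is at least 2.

Repeatedly divide and take the remainder:
⌊-37/8⌋ = -5, remainder 3
⌊8/3⌋ = 2, remainder 2
⌊3/2⌋ = 1, remainder 1
⌊2/1⌋ = 2, remainder 0

[-5; 2, 1, 2]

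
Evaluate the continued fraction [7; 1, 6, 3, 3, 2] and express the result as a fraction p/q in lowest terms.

1321/168

Compute successive convergents:
a_0 = 7: 7/1
a_1 = 1: 8/1
a_2 = 6: 55/7
a_3 = 3: 173/22
a_4 = 3: 574/73
a_5 = 2: 1321/168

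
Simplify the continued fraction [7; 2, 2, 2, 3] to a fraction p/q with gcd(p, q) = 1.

a_0 = 7: 7/1
a_1 = 2: 15/2
a_2 = 2: 37/5
a_3 = 2: 89/12
a_4 = 3: 304/41

304/41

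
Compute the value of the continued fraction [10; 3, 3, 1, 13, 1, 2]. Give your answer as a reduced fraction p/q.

a_0 = 10: 10/1
a_1 = 3: 31/3
a_2 = 3: 103/10
a_3 = 1: 134/13
a_4 = 13: 1845/179
a_5 = 1: 1979/192
a_6 = 2: 5803/563

5803/563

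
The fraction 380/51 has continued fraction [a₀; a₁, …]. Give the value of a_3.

1

Repeatedly divide and take the remainder:
⌊380/51⌋ = 7, remainder 23
⌊51/23⌋ = 2, remainder 5
⌊23/5⌋ = 4, remainder 3
⌊5/3⌋ = 1, remainder 2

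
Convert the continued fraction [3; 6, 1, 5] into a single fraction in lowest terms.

Starting at the tail and folding back:
Start with 5.
1 + 1/(5/1) = 1 + 1/5 = 6/5
6 + 1/(6/5) = 6 + 5/6 = 41/6
3 + 1/(41/6) = 3 + 6/41 = 129/41

129/41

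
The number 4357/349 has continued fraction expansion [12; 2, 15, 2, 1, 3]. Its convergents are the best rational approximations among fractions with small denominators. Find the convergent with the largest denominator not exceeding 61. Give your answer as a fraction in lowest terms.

a_0 = 12: 12/1  (≤ bound)
a_1 = 2: 25/2  (≤ bound)
a_2 = 15: 387/31  (≤ bound)
a_3 = 2: 799/64  (> 61, stop)

387/31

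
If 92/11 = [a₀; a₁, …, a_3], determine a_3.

3

Repeatedly divide and take the remainder:
⌊92/11⌋ = 8, remainder 4
⌊11/4⌋ = 2, remainder 3
⌊4/3⌋ = 1, remainder 1
⌊3/1⌋ = 3, remainder 0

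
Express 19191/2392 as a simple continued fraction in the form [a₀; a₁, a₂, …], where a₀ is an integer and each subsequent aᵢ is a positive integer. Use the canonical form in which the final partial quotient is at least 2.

[8; 43, 2, 27]

Repeatedly divide and take the remainder:
19191 = 8·2392 + 55, so a_0 = 8
2392 = 43·55 + 27, so a_1 = 43
55 = 2·27 + 1, so a_2 = 2
27 = 27·1 + 0, so a_3 = 27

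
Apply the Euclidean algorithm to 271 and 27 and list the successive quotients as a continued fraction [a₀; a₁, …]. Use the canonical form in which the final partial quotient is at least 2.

[10; 27]

⌊271/27⌋ = 10, remainder 1
⌊27/1⌋ = 27, remainder 0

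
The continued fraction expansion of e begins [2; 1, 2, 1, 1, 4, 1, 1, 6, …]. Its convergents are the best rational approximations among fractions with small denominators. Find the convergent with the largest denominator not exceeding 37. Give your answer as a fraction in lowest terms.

87/32

a_0 = 2: 2/1  (≤ bound)
a_1 = 1: 3/1  (≤ bound)
a_2 = 2: 8/3  (≤ bound)
a_3 = 1: 11/4  (≤ bound)
a_4 = 1: 19/7  (≤ bound)
a_5 = 4: 87/32  (≤ bound)
a_6 = 1: 106/39  (> 37, stop)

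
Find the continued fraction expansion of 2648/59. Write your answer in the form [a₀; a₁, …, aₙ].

2648 ÷ 59 → quotient 44, remainder 52
59 ÷ 52 → quotient 1, remainder 7
52 ÷ 7 → quotient 7, remainder 3
7 ÷ 3 → quotient 2, remainder 1
3 ÷ 1 → quotient 3, remainder 0

[44; 1, 7, 2, 3]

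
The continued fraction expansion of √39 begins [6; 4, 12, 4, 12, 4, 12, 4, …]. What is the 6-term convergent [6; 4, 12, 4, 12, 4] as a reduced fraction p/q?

62425/9996

Collapse the nested fraction from the inside out:
Start with 4.
12 + 1/(4/1) = 12 + 1/4 = 49/4
4 + 1/(49/4) = 4 + 4/49 = 200/49
12 + 1/(200/49) = 12 + 49/200 = 2449/200
4 + 1/(2449/200) = 4 + 200/2449 = 9996/2449
6 + 1/(9996/2449) = 6 + 2449/9996 = 62425/9996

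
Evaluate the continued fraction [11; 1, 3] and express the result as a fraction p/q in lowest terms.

47/4

Starting at the tail and folding back:
Start with 3.
1 + 1/(3/1) = 1 + 1/3 = 4/3
11 + 1/(4/3) = 11 + 3/4 = 47/4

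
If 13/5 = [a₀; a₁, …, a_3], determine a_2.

⌊13/5⌋ = 2, remainder 3
⌊5/3⌋ = 1, remainder 2
⌊3/2⌋ = 1, remainder 1

1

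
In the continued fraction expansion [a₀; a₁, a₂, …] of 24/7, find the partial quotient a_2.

Run the Euclidean algorithm, recording each quotient:
⌊24/7⌋ = 3, remainder 3
⌊7/3⌋ = 2, remainder 1
⌊3/1⌋ = 3, remainder 0

3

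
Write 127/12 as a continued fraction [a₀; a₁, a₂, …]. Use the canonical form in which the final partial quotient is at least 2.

[10; 1, 1, 2, 2]

Repeatedly divide and take the remainder:
⌊127/12⌋ = 10, remainder 7
⌊12/7⌋ = 1, remainder 5
⌊7/5⌋ = 1, remainder 2
⌊5/2⌋ = 2, remainder 1
⌊2/1⌋ = 2, remainder 0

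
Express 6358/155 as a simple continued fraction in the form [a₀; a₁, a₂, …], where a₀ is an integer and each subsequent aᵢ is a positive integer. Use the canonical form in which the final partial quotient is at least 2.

[41; 51, 1, 2]

Repeatedly divide and take the remainder:
6358 = 41·155 + 3, so a_0 = 41
155 = 51·3 + 2, so a_1 = 51
3 = 1·2 + 1, so a_2 = 1
2 = 2·1 + 0, so a_3 = 2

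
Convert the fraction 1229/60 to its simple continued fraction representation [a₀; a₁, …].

Run the Euclidean algorithm, recording each quotient:
1229 = 20·60 + 29, so a_0 = 20
60 = 2·29 + 2, so a_1 = 2
29 = 14·2 + 1, so a_2 = 14
2 = 2·1 + 0, so a_3 = 2

[20; 2, 14, 2]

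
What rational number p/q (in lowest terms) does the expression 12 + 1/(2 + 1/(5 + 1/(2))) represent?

a_0 = 12: 12/1
a_1 = 2: 25/2
a_2 = 5: 137/11
a_3 = 2: 299/24

299/24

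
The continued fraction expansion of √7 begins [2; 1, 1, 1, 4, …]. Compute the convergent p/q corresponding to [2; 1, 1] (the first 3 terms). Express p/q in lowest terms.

5/2

a_0 = 2: 2/1
a_1 = 1: 3/1
a_2 = 1: 5/2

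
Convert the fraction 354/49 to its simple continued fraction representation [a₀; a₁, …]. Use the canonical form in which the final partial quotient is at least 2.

[7; 4, 2, 5]

354 = 7·49 + 11, so a_0 = 7
49 = 4·11 + 5, so a_1 = 4
11 = 2·5 + 1, so a_2 = 2
5 = 5·1 + 0, so a_3 = 5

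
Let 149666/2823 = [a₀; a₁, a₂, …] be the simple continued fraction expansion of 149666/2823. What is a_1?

149666 = 53·2823 + 47, so a_0 = 53
2823 = 60·47 + 3, so a_1 = 60

60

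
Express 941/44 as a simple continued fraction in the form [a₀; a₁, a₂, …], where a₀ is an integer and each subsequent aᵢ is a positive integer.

[21; 2, 1, 1, 2, 3]

⌊941/44⌋ = 21, remainder 17
⌊44/17⌋ = 2, remainder 10
⌊17/10⌋ = 1, remainder 7
⌊10/7⌋ = 1, remainder 3
⌊7/3⌋ = 2, remainder 1
⌊3/1⌋ = 3, remainder 0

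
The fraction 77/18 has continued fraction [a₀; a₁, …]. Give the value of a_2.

1

Apply division with remainder until the remainder is 0:
77 ÷ 18 → quotient 4, remainder 5
18 ÷ 5 → quotient 3, remainder 3
5 ÷ 3 → quotient 1, remainder 2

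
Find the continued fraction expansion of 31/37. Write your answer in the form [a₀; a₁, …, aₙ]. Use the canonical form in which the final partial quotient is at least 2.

[0; 1, 5, 6]

31 = 0·37 + 31, so a_0 = 0
37 = 1·31 + 6, so a_1 = 1
31 = 5·6 + 1, so a_2 = 5
6 = 6·1 + 0, so a_3 = 6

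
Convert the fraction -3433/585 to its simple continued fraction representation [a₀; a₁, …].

-3433 ÷ 585 → quotient -6, remainder 77
585 ÷ 77 → quotient 7, remainder 46
77 ÷ 46 → quotient 1, remainder 31
46 ÷ 31 → quotient 1, remainder 15
31 ÷ 15 → quotient 2, remainder 1
15 ÷ 1 → quotient 15, remainder 0

[-6; 7, 1, 1, 2, 15]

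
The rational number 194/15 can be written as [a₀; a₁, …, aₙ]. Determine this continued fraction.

194 ÷ 15 → quotient 12, remainder 14
15 ÷ 14 → quotient 1, remainder 1
14 ÷ 1 → quotient 14, remainder 0

[12; 1, 14]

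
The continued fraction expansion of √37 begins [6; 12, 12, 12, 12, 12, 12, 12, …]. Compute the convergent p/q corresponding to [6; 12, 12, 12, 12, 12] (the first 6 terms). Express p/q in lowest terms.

a_0 = 6: 6/1
a_1 = 12: 73/12
a_2 = 12: 882/145
a_3 = 12: 10657/1752
a_4 = 12: 128766/21169
a_5 = 12: 1555849/255780

1555849/255780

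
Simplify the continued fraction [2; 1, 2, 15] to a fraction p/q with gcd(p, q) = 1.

Start with 15.
2 + 1/(15/1) = 2 + 1/15 = 31/15
1 + 1/(31/15) = 1 + 15/31 = 46/31
2 + 1/(46/31) = 2 + 31/46 = 123/46

123/46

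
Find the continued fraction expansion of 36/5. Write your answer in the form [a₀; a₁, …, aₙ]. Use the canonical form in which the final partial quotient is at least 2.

[7; 5]

⌊36/5⌋ = 7, remainder 1
⌊5/1⌋ = 5, remainder 0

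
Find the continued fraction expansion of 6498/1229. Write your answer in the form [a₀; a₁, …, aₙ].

[5; 3, 2, 13, 13]

6498 ÷ 1229 → quotient 5, remainder 353
1229 ÷ 353 → quotient 3, remainder 170
353 ÷ 170 → quotient 2, remainder 13
170 ÷ 13 → quotient 13, remainder 1
13 ÷ 1 → quotient 13, remainder 0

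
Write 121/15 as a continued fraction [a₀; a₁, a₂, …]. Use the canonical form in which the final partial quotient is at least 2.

[8; 15]

⌊121/15⌋ = 8, remainder 1
⌊15/1⌋ = 15, remainder 0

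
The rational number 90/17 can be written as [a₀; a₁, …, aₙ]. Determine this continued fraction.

90 ÷ 17 → quotient 5, remainder 5
17 ÷ 5 → quotient 3, remainder 2
5 ÷ 2 → quotient 2, remainder 1
2 ÷ 1 → quotient 2, remainder 0

[5; 3, 2, 2]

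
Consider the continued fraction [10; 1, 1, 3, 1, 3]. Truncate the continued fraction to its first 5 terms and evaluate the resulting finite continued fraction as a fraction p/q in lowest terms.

Build up convergents one term at a time:
a_0 = 10: 10/1
a_1 = 1: 11/1
a_2 = 1: 21/2
a_3 = 3: 74/7
a_4 = 1: 95/9

95/9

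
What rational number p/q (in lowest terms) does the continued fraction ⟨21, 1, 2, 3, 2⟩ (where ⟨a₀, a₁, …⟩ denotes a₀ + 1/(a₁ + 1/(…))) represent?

499/23

Start with 2.
3 + 1/(2/1) = 3 + 1/2 = 7/2
2 + 1/(7/2) = 2 + 2/7 = 16/7
1 + 1/(16/7) = 1 + 7/16 = 23/16
21 + 1/(23/16) = 21 + 16/23 = 499/23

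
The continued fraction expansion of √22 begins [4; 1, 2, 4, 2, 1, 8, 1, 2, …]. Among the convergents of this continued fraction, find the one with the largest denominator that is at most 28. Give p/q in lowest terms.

61/13

a_0 = 4: 4/1  (≤ bound)
a_1 = 1: 5/1  (≤ bound)
a_2 = 2: 14/3  (≤ bound)
a_3 = 4: 61/13  (≤ bound)
a_4 = 2: 136/29  (> 28, stop)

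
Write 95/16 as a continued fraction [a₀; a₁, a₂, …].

⌊95/16⌋ = 5, remainder 15
⌊16/15⌋ = 1, remainder 1
⌊15/1⌋ = 15, remainder 0

[5; 1, 15]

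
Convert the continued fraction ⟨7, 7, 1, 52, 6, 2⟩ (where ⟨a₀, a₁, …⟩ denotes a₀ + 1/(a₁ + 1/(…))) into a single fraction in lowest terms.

39296/5515

a_0 = 7: 7/1
a_1 = 7: 50/7
a_2 = 1: 57/8
a_3 = 52: 3014/423
a_4 = 6: 18141/2546
a_5 = 2: 39296/5515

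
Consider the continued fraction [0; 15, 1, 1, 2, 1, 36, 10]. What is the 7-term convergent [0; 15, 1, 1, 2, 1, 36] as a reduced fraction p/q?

257/4002

Compute successive convergents:
a_0 = 0: 0/1
a_1 = 15: 1/15
a_2 = 1: 1/16
a_3 = 1: 2/31
a_4 = 2: 5/78
a_5 = 1: 7/109
a_6 = 36: 257/4002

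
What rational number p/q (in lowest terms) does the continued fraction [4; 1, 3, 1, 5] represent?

139/29

Starting at the tail and folding back:
Start with 5.
1 + 1/(5/1) = 1 + 1/5 = 6/5
3 + 1/(6/5) = 3 + 5/6 = 23/6
1 + 1/(23/6) = 1 + 6/23 = 29/23
4 + 1/(29/23) = 4 + 23/29 = 139/29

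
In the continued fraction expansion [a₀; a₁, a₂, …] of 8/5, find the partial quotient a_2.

1

8 = 1·5 + 3, so a_0 = 1
5 = 1·3 + 2, so a_1 = 1
3 = 1·2 + 1, so a_2 = 1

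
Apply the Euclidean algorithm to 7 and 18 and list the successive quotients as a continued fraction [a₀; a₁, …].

[0; 2, 1, 1, 3]

Apply division with remainder until the remainder is 0:
⌊7/18⌋ = 0, remainder 7
⌊18/7⌋ = 2, remainder 4
⌊7/4⌋ = 1, remainder 3
⌊4/3⌋ = 1, remainder 1
⌊3/1⌋ = 3, remainder 0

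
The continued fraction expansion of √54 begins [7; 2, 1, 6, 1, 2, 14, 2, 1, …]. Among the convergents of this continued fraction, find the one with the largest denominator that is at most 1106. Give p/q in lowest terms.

6959/947

a_0 = 7: 7/1  (≤ bound)
a_1 = 2: 15/2  (≤ bound)
a_2 = 1: 22/3  (≤ bound)
a_3 = 6: 147/20  (≤ bound)
a_4 = 1: 169/23  (≤ bound)
a_5 = 2: 485/66  (≤ bound)
a_6 = 14: 6959/947  (≤ bound)
a_7 = 2: 14403/1960  (> 1106, stop)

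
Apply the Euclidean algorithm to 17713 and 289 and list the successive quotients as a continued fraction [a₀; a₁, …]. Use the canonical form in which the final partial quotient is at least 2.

[61; 3, 2, 3, 1, 2, 3]

Run the Euclidean algorithm, recording each quotient:
⌊17713/289⌋ = 61, remainder 84
⌊289/84⌋ = 3, remainder 37
⌊84/37⌋ = 2, remainder 10
⌊37/10⌋ = 3, remainder 7
⌊10/7⌋ = 1, remainder 3
⌊7/3⌋ = 2, remainder 1
⌊3/1⌋ = 3, remainder 0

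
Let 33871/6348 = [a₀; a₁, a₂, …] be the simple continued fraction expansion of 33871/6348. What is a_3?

33871 = 5·6348 + 2131, so a_0 = 5
6348 = 2·2131 + 2086, so a_1 = 2
2131 = 1·2086 + 45, so a_2 = 1
2086 = 46·45 + 16, so a_3 = 46

46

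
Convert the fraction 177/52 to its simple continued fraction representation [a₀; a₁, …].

[3; 2, 2, 10]

Repeatedly divide and take the remainder:
⌊177/52⌋ = 3, remainder 21
⌊52/21⌋ = 2, remainder 10
⌊21/10⌋ = 2, remainder 1
⌊10/1⌋ = 10, remainder 0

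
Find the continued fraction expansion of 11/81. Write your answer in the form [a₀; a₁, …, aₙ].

[0; 7, 2, 1, 3]

Run the Euclidean algorithm, recording each quotient:
11 = 0·81 + 11, so a_0 = 0
81 = 7·11 + 4, so a_1 = 7
11 = 2·4 + 3, so a_2 = 2
4 = 1·3 + 1, so a_3 = 1
3 = 3·1 + 0, so a_4 = 3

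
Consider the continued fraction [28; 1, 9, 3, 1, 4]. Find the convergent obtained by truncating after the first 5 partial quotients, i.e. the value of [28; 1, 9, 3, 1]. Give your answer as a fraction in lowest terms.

1185/41

a_0 = 28: 28/1
a_1 = 1: 29/1
a_2 = 9: 289/10
a_3 = 3: 896/31
a_4 = 1: 1185/41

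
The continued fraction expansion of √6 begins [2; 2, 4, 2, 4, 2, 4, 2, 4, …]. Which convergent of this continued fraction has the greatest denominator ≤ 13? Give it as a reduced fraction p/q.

a_0 = 2: 2/1  (≤ bound)
a_1 = 2: 5/2  (≤ bound)
a_2 = 4: 22/9  (≤ bound)
a_3 = 2: 49/20  (> 13, stop)

22/9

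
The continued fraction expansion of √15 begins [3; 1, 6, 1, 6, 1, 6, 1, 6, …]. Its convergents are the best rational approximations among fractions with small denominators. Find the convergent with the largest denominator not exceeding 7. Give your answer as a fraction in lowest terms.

27/7

List convergents until the denominator exceeds the bound:
a_0 = 3: 3/1  (≤ bound)
a_1 = 1: 4/1  (≤ bound)
a_2 = 6: 27/7  (≤ bound)
a_3 = 1: 31/8  (> 7, stop)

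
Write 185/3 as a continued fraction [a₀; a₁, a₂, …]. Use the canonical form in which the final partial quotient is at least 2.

[61; 1, 2]

Apply division with remainder until the remainder is 0:
185 ÷ 3 → quotient 61, remainder 2
3 ÷ 2 → quotient 1, remainder 1
2 ÷ 1 → quotient 2, remainder 0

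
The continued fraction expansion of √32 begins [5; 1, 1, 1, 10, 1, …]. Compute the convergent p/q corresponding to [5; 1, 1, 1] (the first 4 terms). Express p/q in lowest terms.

Collapse the nested fraction from the inside out:
Start with 1.
1 + 1/(1/1) = 1 + 1/1 = 2/1
1 + 1/(2/1) = 1 + 1/2 = 3/2
5 + 1/(3/2) = 5 + 2/3 = 17/3

17/3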